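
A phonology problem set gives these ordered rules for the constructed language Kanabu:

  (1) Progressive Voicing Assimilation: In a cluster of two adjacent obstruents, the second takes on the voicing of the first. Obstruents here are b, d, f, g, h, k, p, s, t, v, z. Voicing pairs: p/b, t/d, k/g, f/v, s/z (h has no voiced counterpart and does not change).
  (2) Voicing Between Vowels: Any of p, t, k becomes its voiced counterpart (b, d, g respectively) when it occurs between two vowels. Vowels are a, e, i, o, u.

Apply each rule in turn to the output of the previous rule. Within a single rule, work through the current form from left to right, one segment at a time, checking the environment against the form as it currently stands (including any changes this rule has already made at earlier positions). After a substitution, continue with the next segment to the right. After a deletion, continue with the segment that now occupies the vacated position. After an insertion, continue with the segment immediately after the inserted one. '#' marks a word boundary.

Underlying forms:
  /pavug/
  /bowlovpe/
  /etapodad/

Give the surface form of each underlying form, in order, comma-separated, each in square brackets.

[pavug], [bowlovbe], [edabodad]

/pavug/:
  (1) Progressive Voicing Assimilation: no change — [pavug]
  (2) Voicing Between Vowels: no change — [pavug]
/bowlovpe/:
  (1) Progressive Voicing Assimilation: [bowlovpe] → [bowlovbe]
  (2) Voicing Between Vowels: no change — [bowlovbe]
/etapodad/:
  (1) Progressive Voicing Assimilation: no change — [etapodad]
  (2) Voicing Between Vowels: [etapodad] → [edabodad]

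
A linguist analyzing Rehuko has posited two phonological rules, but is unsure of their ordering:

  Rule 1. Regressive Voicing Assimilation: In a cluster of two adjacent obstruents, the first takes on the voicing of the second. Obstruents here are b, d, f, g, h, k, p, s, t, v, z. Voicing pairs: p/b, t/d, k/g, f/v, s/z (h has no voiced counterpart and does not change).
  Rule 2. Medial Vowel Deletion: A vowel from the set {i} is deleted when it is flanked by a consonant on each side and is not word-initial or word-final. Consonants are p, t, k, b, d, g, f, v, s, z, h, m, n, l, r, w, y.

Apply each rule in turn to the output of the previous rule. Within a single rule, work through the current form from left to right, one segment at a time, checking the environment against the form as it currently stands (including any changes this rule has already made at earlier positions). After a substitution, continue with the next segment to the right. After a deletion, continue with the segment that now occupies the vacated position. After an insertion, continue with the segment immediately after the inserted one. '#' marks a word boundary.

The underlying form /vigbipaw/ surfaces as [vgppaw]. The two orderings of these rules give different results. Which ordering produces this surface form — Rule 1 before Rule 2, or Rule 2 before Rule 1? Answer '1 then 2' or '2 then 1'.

2 then 1

Order 1 then 2:
  1 Regressive Voicing Assimilation: no change — [vigbipaw]
  2 Medial Vowel Deletion: [vigbipaw] → [vgbpaw]
  result: [vgbpaw]
Order 2 then 1:
  2 Medial Vowel Deletion: [vigbipaw] → [vgbpaw]
  1 Regressive Voicing Assimilation: [vgbpaw] → [vgppaw]
  result: [vgppaw]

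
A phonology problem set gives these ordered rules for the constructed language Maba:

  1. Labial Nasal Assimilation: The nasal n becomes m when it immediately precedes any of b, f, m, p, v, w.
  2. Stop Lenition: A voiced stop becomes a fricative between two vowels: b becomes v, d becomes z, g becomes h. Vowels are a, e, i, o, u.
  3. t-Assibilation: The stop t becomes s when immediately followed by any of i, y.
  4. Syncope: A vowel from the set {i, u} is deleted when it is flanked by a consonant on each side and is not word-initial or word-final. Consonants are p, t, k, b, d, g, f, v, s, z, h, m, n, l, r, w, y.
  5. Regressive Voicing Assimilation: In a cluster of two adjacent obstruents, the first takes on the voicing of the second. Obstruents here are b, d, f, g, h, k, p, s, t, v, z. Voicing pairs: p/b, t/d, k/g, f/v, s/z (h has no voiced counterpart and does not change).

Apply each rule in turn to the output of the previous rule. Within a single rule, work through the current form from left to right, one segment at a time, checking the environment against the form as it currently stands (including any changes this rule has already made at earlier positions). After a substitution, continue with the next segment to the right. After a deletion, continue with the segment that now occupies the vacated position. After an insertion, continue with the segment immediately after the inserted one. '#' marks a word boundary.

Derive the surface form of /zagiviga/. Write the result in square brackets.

[zahfha]

1 Labial Nasal Assimilation: no change — [zagiviga]
2 Stop Lenition: [zagiviga] → [zahiviha]
3 t-Assibilation: no change — [zahiviha]
4 Syncope: [zahiviha] → [zahvha]
5 Regressive Voicing Assimilation: [zahvha] → [zahfha]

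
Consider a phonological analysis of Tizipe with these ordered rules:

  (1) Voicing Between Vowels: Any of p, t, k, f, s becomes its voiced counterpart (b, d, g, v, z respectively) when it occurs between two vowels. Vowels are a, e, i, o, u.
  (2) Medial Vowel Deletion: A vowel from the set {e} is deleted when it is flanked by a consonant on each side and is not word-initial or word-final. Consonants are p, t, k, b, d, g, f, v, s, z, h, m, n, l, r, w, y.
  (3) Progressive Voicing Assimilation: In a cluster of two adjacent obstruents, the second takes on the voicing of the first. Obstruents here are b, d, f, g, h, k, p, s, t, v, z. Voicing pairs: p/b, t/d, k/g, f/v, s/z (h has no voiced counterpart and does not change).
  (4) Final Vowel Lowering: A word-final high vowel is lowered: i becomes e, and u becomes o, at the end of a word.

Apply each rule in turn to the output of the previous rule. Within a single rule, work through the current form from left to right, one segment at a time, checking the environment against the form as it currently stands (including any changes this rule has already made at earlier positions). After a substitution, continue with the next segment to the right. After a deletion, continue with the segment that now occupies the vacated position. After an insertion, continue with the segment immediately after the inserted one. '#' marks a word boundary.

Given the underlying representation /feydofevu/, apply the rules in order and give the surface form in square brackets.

(1) Voicing Between Vowels: [feydofevu] → [feydovevu]
(2) Medial Vowel Deletion: [feydovevu] → [fydovvu]
(3) Progressive Voicing Assimilation: no change — [fydovvu]
(4) Final Vowel Lowering: [fydovvu] → [fydovvo]

[fydovvo]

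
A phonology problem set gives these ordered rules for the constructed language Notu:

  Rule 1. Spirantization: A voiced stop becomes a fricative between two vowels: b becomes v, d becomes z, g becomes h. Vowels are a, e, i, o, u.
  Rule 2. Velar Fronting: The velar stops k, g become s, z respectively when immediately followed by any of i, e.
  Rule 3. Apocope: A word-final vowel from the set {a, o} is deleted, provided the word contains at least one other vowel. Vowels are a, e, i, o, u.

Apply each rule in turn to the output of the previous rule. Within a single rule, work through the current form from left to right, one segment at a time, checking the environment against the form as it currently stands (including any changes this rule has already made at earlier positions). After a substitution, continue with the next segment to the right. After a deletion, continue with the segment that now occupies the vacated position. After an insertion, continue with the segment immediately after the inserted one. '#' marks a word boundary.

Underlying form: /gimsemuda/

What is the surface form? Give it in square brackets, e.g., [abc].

[zimsemuz]

Rule 1 Spirantization: [gimsemuda] → [gimsemuza]
Rule 2 Velar Fronting: [gimsemuza] → [zimsemuza]
Rule 3 Apocope: [zimsemuza] → [zimsemuz]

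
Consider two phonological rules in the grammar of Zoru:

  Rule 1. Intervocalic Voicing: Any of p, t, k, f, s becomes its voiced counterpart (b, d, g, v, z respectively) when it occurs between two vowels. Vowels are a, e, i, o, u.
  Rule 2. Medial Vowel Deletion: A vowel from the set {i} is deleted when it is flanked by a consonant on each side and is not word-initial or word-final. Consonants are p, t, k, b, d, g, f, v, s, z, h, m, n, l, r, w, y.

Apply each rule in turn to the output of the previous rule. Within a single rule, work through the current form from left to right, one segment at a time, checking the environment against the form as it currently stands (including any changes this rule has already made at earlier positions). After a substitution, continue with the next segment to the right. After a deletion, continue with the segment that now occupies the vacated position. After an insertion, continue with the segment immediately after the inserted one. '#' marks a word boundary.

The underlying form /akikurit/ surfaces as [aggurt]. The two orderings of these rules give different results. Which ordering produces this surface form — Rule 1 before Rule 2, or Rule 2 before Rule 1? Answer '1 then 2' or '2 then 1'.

1 then 2

Order 1 then 2:
  1 Intervocalic Voicing: [akikurit] → [agigurit]
  2 Medial Vowel Deletion: [agigurit] → [aggurt]
  result: [aggurt]
Order 2 then 1:
  2 Medial Vowel Deletion: [akikurit] → [akkurt]
  1 Intervocalic Voicing: no change — [akkurt]
  result: [akkurt]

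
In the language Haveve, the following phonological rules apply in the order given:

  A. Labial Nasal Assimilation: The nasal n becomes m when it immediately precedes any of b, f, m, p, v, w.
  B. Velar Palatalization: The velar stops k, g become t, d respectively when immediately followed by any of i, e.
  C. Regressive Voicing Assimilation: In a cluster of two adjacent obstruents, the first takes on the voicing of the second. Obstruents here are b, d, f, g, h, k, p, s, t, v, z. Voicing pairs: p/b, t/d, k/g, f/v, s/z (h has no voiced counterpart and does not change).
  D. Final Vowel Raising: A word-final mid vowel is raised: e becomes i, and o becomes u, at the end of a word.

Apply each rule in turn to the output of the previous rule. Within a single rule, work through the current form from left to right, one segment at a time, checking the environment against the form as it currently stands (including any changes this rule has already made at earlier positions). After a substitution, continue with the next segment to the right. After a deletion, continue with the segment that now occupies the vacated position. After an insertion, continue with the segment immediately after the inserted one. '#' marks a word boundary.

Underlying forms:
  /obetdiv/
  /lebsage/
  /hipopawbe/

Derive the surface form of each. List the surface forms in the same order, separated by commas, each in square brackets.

/obetdiv/:
  A Labial Nasal Assimilation: no change — [obetdiv]
  B Velar Palatalization: no change — [obetdiv]
  C Regressive Voicing Assimilation: [obetdiv] → [obeddiv]
  D Final Vowel Raising: no change — [obeddiv]
/lebsage/:
  A Labial Nasal Assimilation: no change — [lebsage]
  B Velar Palatalization: [lebsage] → [lebsade]
  C Regressive Voicing Assimilation: [lebsade] → [lepsade]
  D Final Vowel Raising: [lepsade] → [lepsadi]
/hipopawbe/:
  A Labial Nasal Assimilation: no change — [hipopawbe]
  B Velar Palatalization: no change — [hipopawbe]
  C Regressive Voicing Assimilation: no change — [hipopawbe]
  D Final Vowel Raising: [hipopawbe] → [hipopawbi]

[obeddiv], [lepsadi], [hipopawbi]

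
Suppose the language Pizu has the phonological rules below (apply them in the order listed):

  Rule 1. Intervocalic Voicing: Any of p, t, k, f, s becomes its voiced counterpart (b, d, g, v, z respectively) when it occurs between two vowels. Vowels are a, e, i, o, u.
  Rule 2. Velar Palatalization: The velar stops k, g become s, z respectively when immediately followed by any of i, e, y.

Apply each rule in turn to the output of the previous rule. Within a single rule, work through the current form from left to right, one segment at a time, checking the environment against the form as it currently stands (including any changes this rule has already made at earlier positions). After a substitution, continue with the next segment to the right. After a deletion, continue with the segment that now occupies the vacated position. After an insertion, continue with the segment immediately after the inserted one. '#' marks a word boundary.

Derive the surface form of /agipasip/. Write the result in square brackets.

[azibazip]

Rule 1 Intervocalic Voicing: [agipasip] → [agibazip]
Rule 2 Velar Palatalization: [agibazip] → [azibazip]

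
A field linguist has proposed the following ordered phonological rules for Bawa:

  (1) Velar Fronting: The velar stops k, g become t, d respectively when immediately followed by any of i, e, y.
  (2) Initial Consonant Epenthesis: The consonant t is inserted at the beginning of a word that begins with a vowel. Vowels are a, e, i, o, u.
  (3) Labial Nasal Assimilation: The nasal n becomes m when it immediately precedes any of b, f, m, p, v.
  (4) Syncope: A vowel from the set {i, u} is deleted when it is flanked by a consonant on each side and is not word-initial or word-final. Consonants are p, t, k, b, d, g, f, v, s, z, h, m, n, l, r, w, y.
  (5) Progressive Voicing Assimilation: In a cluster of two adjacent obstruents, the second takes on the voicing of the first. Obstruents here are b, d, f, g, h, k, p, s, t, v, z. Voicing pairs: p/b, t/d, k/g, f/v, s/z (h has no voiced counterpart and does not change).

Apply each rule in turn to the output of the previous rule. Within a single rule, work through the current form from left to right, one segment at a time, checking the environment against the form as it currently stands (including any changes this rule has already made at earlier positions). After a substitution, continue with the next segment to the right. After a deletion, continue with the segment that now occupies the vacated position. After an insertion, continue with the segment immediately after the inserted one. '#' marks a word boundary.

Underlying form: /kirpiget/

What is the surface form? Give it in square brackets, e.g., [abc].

[trptet]

(1) Velar Fronting: [kirpiget] → [tirpidet]
(2) Initial Consonant Epenthesis: no change — [tirpidet]
(3) Labial Nasal Assimilation: no change — [tirpidet]
(4) Syncope: [tirpidet] → [trpdet]
(5) Progressive Voicing Assimilation: [trpdet] → [trptet]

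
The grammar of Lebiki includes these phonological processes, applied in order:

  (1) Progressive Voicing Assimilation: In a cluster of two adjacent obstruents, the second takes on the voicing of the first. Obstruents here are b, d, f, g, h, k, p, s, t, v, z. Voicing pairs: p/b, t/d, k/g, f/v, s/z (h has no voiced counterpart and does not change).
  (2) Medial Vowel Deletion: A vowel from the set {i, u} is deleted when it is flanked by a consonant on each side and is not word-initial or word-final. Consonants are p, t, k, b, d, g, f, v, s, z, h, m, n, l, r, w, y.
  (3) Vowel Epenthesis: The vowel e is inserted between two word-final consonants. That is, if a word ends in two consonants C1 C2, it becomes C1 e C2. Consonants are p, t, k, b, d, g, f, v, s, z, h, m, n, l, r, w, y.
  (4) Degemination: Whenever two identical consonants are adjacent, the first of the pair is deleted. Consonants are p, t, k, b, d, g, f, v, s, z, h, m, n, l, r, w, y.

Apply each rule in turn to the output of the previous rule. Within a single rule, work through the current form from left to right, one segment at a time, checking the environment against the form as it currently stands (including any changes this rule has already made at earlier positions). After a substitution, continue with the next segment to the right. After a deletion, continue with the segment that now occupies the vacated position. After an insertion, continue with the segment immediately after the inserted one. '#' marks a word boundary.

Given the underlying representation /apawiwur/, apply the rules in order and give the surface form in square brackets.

[apawer]

(1) Progressive Voicing Assimilation: no change — [apawiwur]
(2) Medial Vowel Deletion: [apawiwur] → [apawwr]
(3) Vowel Epenthesis: [apawwr] → [apawwer]
(4) Degemination: [apawwer] → [apawer]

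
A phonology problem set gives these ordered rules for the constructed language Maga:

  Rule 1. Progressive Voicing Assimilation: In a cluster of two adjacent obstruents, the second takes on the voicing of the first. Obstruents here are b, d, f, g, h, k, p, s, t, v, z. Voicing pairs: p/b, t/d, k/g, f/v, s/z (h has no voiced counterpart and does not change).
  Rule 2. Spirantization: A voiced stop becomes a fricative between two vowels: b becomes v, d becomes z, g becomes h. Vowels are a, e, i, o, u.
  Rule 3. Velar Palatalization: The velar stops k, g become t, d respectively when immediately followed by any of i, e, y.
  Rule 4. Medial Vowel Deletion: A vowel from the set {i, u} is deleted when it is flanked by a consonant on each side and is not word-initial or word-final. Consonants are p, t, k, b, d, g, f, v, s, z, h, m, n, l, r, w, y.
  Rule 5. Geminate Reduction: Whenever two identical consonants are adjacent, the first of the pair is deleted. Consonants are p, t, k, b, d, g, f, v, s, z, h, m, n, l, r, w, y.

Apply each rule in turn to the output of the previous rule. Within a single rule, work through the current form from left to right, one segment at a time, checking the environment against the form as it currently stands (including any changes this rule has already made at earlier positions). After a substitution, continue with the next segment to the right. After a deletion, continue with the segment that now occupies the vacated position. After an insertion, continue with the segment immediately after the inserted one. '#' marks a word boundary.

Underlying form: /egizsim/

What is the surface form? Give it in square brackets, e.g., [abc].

[ehzm]

Rule 1 Progressive Voicing Assimilation: [egizsim] → [egizzim]
Rule 2 Spirantization: [egizzim] → [ehizzim]
Rule 3 Velar Palatalization: no change — [ehizzim]
Rule 4 Medial Vowel Deletion: [ehizzim] → [ehzzm]
Rule 5 Geminate Reduction: [ehzzm] → [ehzm]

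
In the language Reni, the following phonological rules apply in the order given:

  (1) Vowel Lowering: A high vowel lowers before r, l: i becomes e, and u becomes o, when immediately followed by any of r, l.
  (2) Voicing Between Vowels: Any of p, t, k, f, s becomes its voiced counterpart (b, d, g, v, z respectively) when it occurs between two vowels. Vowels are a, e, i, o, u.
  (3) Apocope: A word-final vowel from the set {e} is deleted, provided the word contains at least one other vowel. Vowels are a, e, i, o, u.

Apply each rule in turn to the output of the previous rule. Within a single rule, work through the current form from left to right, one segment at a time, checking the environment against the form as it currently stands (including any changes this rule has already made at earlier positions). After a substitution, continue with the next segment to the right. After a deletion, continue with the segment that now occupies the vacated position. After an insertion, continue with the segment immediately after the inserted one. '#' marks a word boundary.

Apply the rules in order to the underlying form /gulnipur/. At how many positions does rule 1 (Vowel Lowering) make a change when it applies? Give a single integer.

(1) Vowel Lowering: [gulnipur] → [golnipor]
(2) Voicing Between Vowels: [golnipor] → [golnibor]
(3) Apocope: no change — [golnibor]
Rule 1 changed 2 position(s).

2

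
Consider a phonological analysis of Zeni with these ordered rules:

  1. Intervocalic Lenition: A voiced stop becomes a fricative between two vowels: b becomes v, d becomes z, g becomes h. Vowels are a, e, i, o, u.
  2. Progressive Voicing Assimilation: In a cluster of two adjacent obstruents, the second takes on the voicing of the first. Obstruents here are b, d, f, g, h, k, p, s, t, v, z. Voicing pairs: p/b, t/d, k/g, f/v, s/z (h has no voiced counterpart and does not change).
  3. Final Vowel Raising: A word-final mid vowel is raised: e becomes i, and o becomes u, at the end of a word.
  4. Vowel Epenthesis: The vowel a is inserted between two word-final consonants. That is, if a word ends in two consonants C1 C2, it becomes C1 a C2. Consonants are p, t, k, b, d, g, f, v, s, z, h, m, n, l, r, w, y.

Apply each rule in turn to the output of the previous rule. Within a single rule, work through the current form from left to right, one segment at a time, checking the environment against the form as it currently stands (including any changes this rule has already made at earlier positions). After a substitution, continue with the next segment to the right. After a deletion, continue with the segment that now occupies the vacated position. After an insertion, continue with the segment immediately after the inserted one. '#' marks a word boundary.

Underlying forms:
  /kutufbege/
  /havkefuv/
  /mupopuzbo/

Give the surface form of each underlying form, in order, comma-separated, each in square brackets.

/kutufbege/:
  1 Intervocalic Lenition: [kutufbege] → [kutufbehe]
  2 Progressive Voicing Assimilation: [kutufbehe] → [kutufpehe]
  3 Final Vowel Raising: [kutufpehe] → [kutufpehi]
  4 Vowel Epenthesis: no change — [kutufpehi]
/havkefuv/:
  1 Intervocalic Lenition: no change — [havkefuv]
  2 Progressive Voicing Assimilation: [havkefuv] → [havgefuv]
  3 Final Vowel Raising: no change — [havgefuv]
  4 Vowel Epenthesis: no change — [havgefuv]
/mupopuzbo/:
  1 Intervocalic Lenition: no change — [mupopuzbo]
  2 Progressive Voicing Assimilation: no change — [mupopuzbo]
  3 Final Vowel Raising: [mupopuzbo] → [mupopuzbu]
  4 Vowel Epenthesis: no change — [mupopuzbu]

[kutufpehi], [havgefuv], [mupopuzbu]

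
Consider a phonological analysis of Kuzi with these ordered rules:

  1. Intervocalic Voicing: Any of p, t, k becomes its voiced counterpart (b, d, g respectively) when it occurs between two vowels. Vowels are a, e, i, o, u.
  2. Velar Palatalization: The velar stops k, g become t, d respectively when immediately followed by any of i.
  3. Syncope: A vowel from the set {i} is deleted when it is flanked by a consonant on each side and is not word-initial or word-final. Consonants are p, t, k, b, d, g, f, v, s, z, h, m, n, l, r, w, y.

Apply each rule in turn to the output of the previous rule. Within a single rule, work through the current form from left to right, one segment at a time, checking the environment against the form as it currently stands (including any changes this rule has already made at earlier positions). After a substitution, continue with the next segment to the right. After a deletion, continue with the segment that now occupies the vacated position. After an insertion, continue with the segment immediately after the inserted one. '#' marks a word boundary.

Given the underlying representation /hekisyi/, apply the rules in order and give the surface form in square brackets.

[hedsyi]

1 Intervocalic Voicing: [hekisyi] → [hegisyi]
2 Velar Palatalization: [hegisyi] → [hedisyi]
3 Syncope: [hedisyi] → [hedsyi]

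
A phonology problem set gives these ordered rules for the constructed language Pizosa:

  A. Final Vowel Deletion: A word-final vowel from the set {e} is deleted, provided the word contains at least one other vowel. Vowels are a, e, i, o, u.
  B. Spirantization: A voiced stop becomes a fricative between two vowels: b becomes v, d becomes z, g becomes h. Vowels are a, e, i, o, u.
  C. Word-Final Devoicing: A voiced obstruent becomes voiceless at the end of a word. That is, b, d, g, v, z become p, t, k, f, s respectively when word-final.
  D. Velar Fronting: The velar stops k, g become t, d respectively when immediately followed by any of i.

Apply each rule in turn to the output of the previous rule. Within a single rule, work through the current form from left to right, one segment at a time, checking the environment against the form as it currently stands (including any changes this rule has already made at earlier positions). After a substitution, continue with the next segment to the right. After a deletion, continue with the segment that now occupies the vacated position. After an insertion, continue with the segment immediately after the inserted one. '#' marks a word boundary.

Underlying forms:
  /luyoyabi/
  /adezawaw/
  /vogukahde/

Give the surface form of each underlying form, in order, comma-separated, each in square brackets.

/luyoyabi/:
  A Final Vowel Deletion: no change — [luyoyabi]
  B Spirantization: [luyoyabi] → [luyoyavi]
  C Word-Final Devoicing: no change — [luyoyavi]
  D Velar Fronting: no change — [luyoyavi]
/adezawaw/:
  A Final Vowel Deletion: no change — [adezawaw]
  B Spirantization: [adezawaw] → [azezawaw]
  C Word-Final Devoicing: no change — [azezawaw]
  D Velar Fronting: no change — [azezawaw]
/vogukahde/:
  A Final Vowel Deletion: [vogukahde] → [vogukahd]
  B Spirantization: [vogukahd] → [vohukahd]
  C Word-Final Devoicing: [vohukahd] → [vohukaht]
  D Velar Fronting: no change — [vohukaht]

[luyoyavi], [azezawaw], [vohukaht]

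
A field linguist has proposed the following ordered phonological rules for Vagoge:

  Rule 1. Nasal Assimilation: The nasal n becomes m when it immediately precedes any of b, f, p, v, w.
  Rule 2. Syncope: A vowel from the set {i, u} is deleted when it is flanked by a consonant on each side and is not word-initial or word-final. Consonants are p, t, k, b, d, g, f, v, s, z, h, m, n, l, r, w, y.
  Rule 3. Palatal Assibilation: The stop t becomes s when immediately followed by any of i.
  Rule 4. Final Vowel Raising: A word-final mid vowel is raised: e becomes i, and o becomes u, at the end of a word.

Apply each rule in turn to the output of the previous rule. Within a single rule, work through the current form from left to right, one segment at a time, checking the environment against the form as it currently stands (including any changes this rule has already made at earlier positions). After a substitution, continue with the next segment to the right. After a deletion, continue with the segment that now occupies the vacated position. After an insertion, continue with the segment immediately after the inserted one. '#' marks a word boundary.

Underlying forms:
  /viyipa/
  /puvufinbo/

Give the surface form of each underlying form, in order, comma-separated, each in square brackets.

[vypa], [pvfmbu]

/viyipa/:
  Rule 1 Nasal Assimilation: no change — [viyipa]
  Rule 2 Syncope: [viyipa] → [vypa]
  Rule 3 Palatal Assibilation: no change — [vypa]
  Rule 4 Final Vowel Raising: no change — [vypa]
/puvufinbo/:
  Rule 1 Nasal Assimilation: [puvufinbo] → [puvufimbo]
  Rule 2 Syncope: [puvufimbo] → [pvfmbo]
  Rule 3 Palatal Assibilation: no change — [pvfmbo]
  Rule 4 Final Vowel Raising: [pvfmbo] → [pvfmbu]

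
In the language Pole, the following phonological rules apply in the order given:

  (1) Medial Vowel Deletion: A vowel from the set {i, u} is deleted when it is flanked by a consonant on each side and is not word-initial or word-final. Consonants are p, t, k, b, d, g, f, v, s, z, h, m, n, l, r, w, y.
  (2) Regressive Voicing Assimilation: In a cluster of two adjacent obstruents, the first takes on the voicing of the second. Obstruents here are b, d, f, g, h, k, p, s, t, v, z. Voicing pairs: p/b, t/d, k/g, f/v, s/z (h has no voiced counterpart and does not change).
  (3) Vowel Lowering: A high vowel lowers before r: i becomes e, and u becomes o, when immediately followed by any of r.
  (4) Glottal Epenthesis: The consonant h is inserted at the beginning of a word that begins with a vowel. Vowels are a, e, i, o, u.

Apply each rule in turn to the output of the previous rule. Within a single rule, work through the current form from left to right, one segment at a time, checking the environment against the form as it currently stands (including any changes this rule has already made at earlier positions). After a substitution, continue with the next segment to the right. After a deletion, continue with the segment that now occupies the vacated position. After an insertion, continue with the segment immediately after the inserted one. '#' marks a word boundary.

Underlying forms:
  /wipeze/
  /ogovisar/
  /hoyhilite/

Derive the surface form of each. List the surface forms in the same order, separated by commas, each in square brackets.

[wpeze], [hogofsar], [hoyhlte]

/wipeze/:
  (1) Medial Vowel Deletion: [wipeze] → [wpeze]
  (2) Regressive Voicing Assimilation: no change — [wpeze]
  (3) Vowel Lowering: no change — [wpeze]
  (4) Glottal Epenthesis: no change — [wpeze]
/ogovisar/:
  (1) Medial Vowel Deletion: [ogovisar] → [ogovsar]
  (2) Regressive Voicing Assimilation: [ogovsar] → [ogofsar]
  (3) Vowel Lowering: no change — [ogofsar]
  (4) Glottal Epenthesis: [ogofsar] → [hogofsar]
/hoyhilite/:
  (1) Medial Vowel Deletion: [hoyhilite] → [hoyhlte]
  (2) Regressive Voicing Assimilation: no change — [hoyhlte]
  (3) Vowel Lowering: no change — [hoyhlte]
  (4) Glottal Epenthesis: no change — [hoyhlte]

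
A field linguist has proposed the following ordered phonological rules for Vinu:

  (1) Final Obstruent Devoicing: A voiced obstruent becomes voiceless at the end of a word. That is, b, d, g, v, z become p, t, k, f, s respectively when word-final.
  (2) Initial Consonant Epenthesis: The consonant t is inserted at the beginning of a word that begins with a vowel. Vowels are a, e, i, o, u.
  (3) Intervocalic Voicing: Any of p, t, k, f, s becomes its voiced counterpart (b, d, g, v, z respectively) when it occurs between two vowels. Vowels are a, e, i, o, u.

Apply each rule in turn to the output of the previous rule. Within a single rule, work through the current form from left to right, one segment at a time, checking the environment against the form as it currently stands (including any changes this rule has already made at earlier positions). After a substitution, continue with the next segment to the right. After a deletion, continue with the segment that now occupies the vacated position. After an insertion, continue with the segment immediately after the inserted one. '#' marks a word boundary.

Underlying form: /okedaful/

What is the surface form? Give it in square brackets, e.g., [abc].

[togedavul]

(1) Final Obstruent Devoicing: no change — [okedaful]
(2) Initial Consonant Epenthesis: [okedaful] → [tokedaful]
(3) Intervocalic Voicing: [tokedaful] → [togedavul]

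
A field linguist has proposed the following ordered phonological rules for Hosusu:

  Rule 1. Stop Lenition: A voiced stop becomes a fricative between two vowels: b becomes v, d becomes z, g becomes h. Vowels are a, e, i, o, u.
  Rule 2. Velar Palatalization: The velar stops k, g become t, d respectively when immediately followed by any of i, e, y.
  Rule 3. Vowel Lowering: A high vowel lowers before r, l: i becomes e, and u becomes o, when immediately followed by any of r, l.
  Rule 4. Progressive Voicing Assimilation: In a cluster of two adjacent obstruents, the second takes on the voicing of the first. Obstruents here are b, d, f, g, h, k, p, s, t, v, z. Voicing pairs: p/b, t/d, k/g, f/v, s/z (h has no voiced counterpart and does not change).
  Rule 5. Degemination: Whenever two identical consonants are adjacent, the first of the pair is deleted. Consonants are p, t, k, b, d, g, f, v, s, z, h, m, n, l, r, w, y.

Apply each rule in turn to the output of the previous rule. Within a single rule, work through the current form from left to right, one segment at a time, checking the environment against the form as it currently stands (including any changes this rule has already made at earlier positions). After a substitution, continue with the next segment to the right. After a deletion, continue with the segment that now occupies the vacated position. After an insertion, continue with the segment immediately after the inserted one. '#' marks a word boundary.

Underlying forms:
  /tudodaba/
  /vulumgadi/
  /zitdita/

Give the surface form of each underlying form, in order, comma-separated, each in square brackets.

[tuzozava], [volumgazi], [zitita]

/tudodaba/:
  Rule 1 Stop Lenition: [tudodaba] → [tuzozava]
  Rule 2 Velar Palatalization: no change — [tuzozava]
  Rule 3 Vowel Lowering: no change — [tuzozava]
  Rule 4 Progressive Voicing Assimilation: no change — [tuzozava]
  Rule 5 Degemination: no change — [tuzozava]
/vulumgadi/:
  Rule 1 Stop Lenition: [vulumgadi] → [vulumgazi]
  Rule 2 Velar Palatalization: no change — [vulumgazi]
  Rule 3 Vowel Lowering: [vulumgazi] → [volumgazi]
  Rule 4 Progressive Voicing Assimilation: no change — [volumgazi]
  Rule 5 Degemination: no change — [volumgazi]
/zitdita/:
  Rule 1 Stop Lenition: no change — [zitdita]
  Rule 2 Velar Palatalization: no change — [zitdita]
  Rule 3 Vowel Lowering: no change — [zitdita]
  Rule 4 Progressive Voicing Assimilation: [zitdita] → [zittita]
  Rule 5 Degemination: [zittita] → [zitita]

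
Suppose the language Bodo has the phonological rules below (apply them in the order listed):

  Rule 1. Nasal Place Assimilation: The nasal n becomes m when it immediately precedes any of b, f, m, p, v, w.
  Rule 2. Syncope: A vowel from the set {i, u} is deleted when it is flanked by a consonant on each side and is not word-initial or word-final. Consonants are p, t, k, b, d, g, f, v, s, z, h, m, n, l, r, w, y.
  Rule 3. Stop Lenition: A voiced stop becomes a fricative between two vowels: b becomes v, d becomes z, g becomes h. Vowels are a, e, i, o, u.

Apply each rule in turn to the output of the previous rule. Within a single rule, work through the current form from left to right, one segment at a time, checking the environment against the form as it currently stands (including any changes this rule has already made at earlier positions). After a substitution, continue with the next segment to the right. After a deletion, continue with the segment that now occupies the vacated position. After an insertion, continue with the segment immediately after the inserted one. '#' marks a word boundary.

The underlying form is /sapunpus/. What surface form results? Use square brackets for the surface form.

Rule 1 Nasal Place Assimilation: [sapunpus] → [sapumpus]
Rule 2 Syncope: [sapumpus] → [sapmps]
Rule 3 Stop Lenition: no change — [sapmps]

[sapmps]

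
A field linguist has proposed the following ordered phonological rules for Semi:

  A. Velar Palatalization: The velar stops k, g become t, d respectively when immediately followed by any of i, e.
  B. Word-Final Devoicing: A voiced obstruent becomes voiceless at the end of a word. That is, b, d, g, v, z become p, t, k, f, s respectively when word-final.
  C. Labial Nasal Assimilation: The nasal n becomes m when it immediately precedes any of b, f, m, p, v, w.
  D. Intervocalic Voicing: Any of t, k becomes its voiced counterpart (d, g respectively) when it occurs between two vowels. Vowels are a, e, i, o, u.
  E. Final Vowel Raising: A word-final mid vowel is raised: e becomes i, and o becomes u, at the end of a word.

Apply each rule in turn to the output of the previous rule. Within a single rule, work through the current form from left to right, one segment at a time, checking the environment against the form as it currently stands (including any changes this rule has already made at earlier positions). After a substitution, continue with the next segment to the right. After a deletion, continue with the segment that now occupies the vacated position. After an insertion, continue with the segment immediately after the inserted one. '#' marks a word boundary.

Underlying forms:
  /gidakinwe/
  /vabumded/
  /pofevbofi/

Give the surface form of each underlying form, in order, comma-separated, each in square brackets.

/gidakinwe/:
  A Velar Palatalization: [gidakinwe] → [didatinwe]
  B Word-Final Devoicing: no change — [didatinwe]
  C Labial Nasal Assimilation: [didatinwe] → [didatimwe]
  D Intervocalic Voicing: [didatimwe] → [didadimwe]
  E Final Vowel Raising: [didadimwe] → [didadimwi]
/vabumded/:
  A Velar Palatalization: no change — [vabumded]
  B Word-Final Devoicing: [vabumded] → [vabumdet]
  C Labial Nasal Assimilation: no change — [vabumdet]
  D Intervocalic Voicing: no change — [vabumdet]
  E Final Vowel Raising: no change — [vabumdet]
/pofevbofi/:
  A Velar Palatalization: no change — [pofevbofi]
  B Word-Final Devoicing: no change — [pofevbofi]
  C Labial Nasal Assimilation: no change — [pofevbofi]
  D Intervocalic Voicing: no change — [pofevbofi]
  E Final Vowel Raising: no change — [pofevbofi]

[didadimwi], [vabumdet], [pofevbofi]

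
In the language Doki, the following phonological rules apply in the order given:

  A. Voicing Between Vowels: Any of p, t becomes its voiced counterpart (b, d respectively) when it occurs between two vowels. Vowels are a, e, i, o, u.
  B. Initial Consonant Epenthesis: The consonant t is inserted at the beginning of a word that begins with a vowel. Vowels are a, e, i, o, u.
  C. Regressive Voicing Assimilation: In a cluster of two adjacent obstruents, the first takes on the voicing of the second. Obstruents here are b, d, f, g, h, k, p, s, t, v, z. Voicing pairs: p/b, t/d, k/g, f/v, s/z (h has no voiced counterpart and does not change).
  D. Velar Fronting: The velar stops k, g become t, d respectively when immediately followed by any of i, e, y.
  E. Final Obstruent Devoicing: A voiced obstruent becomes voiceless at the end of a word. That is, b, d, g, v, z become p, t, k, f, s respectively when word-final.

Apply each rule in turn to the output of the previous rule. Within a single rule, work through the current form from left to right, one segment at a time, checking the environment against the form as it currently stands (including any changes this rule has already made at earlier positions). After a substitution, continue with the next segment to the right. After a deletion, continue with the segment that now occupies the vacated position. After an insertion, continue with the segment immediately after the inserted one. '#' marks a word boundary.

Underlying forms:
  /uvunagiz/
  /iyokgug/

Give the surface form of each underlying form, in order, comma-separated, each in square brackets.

[tuvunadis], [tiyogguk]

/uvunagiz/:
  A Voicing Between Vowels: no change — [uvunagiz]
  B Initial Consonant Epenthesis: [uvunagiz] → [tuvunagiz]
  C Regressive Voicing Assimilation: no change — [tuvunagiz]
  D Velar Fronting: [tuvunagiz] → [tuvunadiz]
  E Final Obstruent Devoicing: [tuvunadiz] → [tuvunadis]
/iyokgug/:
  A Voicing Between Vowels: no change — [iyokgug]
  B Initial Consonant Epenthesis: [iyokgug] → [tiyokgug]
  C Regressive Voicing Assimilation: [tiyokgug] → [tiyoggug]
  D Velar Fronting: no change — [tiyoggug]
  E Final Obstruent Devoicing: [tiyoggug] → [tiyogguk]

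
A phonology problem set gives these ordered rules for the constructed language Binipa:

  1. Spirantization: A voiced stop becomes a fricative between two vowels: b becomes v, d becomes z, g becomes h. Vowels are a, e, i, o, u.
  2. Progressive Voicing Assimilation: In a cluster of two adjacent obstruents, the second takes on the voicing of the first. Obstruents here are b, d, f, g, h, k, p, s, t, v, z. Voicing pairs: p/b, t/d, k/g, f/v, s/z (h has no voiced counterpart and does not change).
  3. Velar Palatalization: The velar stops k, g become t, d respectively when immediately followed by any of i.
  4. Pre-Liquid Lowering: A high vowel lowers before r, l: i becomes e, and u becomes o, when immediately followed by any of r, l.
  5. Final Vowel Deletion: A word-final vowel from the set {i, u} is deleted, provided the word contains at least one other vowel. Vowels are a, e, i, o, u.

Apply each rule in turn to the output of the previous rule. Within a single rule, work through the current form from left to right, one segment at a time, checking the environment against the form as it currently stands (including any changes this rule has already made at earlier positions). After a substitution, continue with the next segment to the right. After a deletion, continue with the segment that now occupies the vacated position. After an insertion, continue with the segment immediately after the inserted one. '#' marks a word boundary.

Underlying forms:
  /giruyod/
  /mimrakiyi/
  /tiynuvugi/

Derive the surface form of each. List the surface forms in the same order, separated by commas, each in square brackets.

[deruyod], [mimratiy], [tiynuvuh]

/giruyod/:
  1 Spirantization: no change — [giruyod]
  2 Progressive Voicing Assimilation: no change — [giruyod]
  3 Velar Palatalization: [giruyod] → [diruyod]
  4 Pre-Liquid Lowering: [diruyod] → [deruyod]
  5 Final Vowel Deletion: no change — [deruyod]
/mimrakiyi/:
  1 Spirantization: no change — [mimrakiyi]
  2 Progressive Voicing Assimilation: no change — [mimrakiyi]
  3 Velar Palatalization: [mimrakiyi] → [mimratiyi]
  4 Pre-Liquid Lowering: no change — [mimratiyi]
  5 Final Vowel Deletion: [mimratiyi] → [mimratiy]
/tiynuvugi/:
  1 Spirantization: [tiynuvugi] → [tiynuvuhi]
  2 Progressive Voicing Assimilation: no change — [tiynuvuhi]
  3 Velar Palatalization: no change — [tiynuvuhi]
  4 Pre-Liquid Lowering: no change — [tiynuvuhi]
  5 Final Vowel Deletion: [tiynuvuhi] → [tiynuvuh]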